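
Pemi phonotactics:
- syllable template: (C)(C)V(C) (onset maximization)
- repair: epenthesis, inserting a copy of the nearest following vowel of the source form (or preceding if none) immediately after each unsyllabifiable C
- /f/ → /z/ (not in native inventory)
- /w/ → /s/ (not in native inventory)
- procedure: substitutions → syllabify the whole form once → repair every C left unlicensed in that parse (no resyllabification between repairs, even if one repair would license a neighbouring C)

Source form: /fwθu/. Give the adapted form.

zusθu

Substitution: /f/ → /z/, /w/ → /s/, giving /zsθu/.
Syllabifying with onset maximization leaves /z/ stranded (at most one coda consonant is licensed; onsets may contain at most 2 consonants).
Each unlicensed consonant becomes the onset of a new syllable: /z/ → /zu/.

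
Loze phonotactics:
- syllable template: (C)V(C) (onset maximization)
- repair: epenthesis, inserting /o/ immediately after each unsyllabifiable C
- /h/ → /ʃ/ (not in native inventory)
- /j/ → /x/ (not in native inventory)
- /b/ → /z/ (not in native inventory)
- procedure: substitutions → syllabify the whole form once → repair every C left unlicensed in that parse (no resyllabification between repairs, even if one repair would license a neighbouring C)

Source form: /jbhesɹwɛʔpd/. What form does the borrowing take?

xozoʃesɹowɛʔpodo

Substitution: /j/ → /x/, /b/ → /z/, /h/ → /ʃ/, giving /xzʃesɹwɛʔpd/.
Syllabifying with onset maximization leaves /x/, /z/, /ɹ/, /p/, /d/ stranded (at most one coda consonant is licensed; onsets are limited to one consonant).
Inserting the epenthetic vowel yields /x/ → /xo/, /z/ → /zo/, /ɹ/ → /ɹo/, /p/ → /po/, /d/ → /do/.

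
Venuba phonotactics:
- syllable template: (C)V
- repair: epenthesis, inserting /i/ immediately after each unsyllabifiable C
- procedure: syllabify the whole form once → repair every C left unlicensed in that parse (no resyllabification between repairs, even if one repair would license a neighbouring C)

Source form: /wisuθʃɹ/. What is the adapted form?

wisuθiʃiɹi

Syllabifying with onset maximization leaves /θ/, /ʃ/, /ɹ/ stranded (no codas are permitted; onsets are limited to one consonant).
Each unlicensed consonant becomes the onset of a new syllable: /θ/ → /θi/, /ʃ/ → /ʃi/, /ɹ/ → /ɹi/.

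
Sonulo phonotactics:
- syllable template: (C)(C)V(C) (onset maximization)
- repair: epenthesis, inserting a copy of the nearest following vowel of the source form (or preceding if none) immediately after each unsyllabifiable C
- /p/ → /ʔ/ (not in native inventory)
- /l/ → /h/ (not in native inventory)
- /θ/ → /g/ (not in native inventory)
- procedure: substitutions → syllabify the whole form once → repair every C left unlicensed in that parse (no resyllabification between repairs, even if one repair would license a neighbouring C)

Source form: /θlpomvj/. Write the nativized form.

gohʔomvojo

Substitution: /θ/ → /g/, /l/ → /h/, /p/ → /ʔ/, giving /ghʔomvj/.
Syllabifying with onset maximization leaves /g/, /v/, /j/ stranded (at most one coda consonant is licensed; onsets may contain at most 2 consonants).
Each unlicensed consonant becomes the onset of a new syllable: /g/ → /go/, /v/ → /vo/, /j/ → /jo/.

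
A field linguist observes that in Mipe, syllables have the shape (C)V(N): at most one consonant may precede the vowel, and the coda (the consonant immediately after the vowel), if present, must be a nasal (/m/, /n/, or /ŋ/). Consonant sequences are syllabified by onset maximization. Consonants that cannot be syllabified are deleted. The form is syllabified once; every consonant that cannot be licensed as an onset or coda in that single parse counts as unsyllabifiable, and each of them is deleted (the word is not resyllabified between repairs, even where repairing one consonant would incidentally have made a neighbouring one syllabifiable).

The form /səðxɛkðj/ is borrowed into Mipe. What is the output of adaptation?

səxɛ

Syllabifying with onset maximization leaves /ð/, /k/, /ð/, /j/ stranded (only a nasal (/m/, /n/, or /ŋ/) is licensed in coda position; onsets are limited to one consonant).
Each unlicensed consonant is deleted: /ð/, /k/, /ð/, /j/.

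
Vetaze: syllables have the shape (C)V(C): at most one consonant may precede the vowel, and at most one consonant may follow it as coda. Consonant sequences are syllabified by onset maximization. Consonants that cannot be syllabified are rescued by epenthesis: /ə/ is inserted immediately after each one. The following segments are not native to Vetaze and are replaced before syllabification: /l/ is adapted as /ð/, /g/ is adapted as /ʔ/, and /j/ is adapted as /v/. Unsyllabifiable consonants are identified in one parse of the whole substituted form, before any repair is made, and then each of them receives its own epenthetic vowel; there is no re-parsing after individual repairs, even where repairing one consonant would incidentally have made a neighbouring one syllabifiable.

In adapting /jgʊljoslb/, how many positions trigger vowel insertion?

3

After substitution the input is /vʔʊðvosðb/.
The unsyllabifiable consonants are /v/, /ð/, /b/; each receives one epenthetic vowel.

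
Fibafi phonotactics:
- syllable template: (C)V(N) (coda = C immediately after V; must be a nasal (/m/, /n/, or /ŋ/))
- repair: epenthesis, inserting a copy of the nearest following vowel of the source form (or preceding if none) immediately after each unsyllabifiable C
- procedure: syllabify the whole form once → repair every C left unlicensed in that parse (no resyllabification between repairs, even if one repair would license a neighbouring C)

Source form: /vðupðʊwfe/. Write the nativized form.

vuðupʊðʊwefe

The consonants /v/, /p/, /w/ cannot be parsed into a legal (C)V(N) syllable (only a nasal (/m/, /n/, or /ŋ/) is licensed in coda position; onsets are limited to one consonant).
Epenthesis after each stranded consonant: /v/ → /vu/, /p/ → /pʊ/, /w/ → /we/.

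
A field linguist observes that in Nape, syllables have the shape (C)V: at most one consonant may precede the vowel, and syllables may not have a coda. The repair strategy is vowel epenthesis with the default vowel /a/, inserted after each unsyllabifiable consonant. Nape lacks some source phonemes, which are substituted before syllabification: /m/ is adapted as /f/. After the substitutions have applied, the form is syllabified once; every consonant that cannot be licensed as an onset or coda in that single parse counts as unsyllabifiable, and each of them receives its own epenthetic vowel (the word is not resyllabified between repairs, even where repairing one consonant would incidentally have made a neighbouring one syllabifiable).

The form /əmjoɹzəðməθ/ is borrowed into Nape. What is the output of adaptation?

əfajoɹazəðafəθa

Substitution: /m/ → /f/, giving /əfjoɹzəðfəθ/.
Under (C)V, the unsyllabifiable consonants are /f/, /ɹ/, /ð/, /θ/ (no codas are permitted; onsets are limited to one consonant).
Each unlicensed consonant becomes the onset of a new syllable: /f/ → /fa/, /ɹ/ → /ɹa/, /ð/ → /ða/, /θ/ → /θa/.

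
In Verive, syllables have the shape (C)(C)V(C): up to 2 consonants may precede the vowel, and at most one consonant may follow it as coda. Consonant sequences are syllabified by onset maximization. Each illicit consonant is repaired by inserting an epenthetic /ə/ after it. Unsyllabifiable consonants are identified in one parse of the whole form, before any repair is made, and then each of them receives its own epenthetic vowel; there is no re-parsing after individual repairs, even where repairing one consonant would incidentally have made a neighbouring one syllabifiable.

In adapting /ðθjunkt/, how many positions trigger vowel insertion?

The unsyllabifiable consonants are /ð/, /k/, /t/; each receives one epenthetic vowel.

3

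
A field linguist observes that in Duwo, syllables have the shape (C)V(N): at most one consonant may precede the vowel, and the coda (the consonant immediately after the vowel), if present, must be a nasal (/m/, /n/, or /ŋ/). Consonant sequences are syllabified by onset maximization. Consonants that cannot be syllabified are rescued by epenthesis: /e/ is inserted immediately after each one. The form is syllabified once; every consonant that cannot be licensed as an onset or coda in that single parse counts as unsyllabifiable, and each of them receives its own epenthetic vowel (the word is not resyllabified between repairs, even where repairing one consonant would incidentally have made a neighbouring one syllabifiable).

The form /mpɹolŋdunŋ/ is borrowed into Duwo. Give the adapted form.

mepeɹoleŋedunŋe

Under (C)V(N), the unsyllabifiable consonants are /m/, /p/, /l/, /ŋ/, /ŋ/ (only a nasal (/m/, /n/, or /ŋ/) is licensed in coda position; onsets are limited to one consonant).
Inserting the epenthetic vowel yields /m/ → /me/, /p/ → /pe/, /l/ → /le/, /ŋ/ → /ŋe/, /ŋ/ → /ŋe/.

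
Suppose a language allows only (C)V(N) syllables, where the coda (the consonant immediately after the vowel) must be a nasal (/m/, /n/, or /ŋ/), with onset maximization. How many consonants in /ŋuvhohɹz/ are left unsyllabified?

The consonants /v/, /h/, /ɹ/, /z/ cannot be parsed into a legal (C)V(N) syllable (only a nasal (/m/, /n/, or /ŋ/) is licensed in coda position; onsets are limited to one consonant).

4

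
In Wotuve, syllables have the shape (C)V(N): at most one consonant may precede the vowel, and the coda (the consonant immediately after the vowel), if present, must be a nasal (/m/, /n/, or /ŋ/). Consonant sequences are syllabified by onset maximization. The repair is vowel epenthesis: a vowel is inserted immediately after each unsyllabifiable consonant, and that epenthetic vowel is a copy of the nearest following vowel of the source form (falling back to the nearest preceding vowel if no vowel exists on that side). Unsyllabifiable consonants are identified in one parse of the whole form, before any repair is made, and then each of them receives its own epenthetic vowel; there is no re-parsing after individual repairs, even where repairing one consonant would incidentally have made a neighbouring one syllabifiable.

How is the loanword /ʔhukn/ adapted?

The consonants /ʔ/, /k/, /n/ cannot be parsed into a legal (C)V(N) syllable (only a nasal (/m/, /n/, or /ŋ/) is licensed in coda position; onsets are limited to one consonant).
Epenthesis after each stranded consonant: /ʔ/ → /ʔu/, /k/ → /ku/, /n/ → /nu/.

ʔuhukunu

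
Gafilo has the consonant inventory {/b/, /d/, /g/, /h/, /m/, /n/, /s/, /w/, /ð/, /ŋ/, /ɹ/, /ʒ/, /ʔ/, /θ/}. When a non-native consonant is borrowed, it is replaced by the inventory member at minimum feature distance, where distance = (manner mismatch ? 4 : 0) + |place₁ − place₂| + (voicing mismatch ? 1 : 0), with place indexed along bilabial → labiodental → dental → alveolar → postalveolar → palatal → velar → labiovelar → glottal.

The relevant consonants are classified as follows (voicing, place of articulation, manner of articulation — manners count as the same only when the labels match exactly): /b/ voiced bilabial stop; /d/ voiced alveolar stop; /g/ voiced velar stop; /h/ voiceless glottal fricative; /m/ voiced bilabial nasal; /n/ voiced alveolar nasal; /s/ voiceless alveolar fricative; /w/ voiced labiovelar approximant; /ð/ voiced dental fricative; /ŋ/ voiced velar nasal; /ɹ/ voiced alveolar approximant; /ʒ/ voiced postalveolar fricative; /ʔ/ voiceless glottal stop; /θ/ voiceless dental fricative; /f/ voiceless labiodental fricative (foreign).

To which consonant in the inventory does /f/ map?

θ

/θ/ is closest: same manner (fricative), place distance 1 (labiodental→dental), same voicing; total 1. Next closest is /s/ at distance 2.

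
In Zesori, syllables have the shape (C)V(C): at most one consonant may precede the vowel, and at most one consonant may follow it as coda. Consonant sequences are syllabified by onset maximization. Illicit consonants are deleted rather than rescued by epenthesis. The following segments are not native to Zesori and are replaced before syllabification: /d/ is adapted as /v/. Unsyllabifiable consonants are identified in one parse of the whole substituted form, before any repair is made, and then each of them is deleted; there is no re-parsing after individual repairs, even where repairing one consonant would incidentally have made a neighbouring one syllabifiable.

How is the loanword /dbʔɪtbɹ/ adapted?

ʔɪt

Substitution: /d/ → /v/, giving /vbʔɪtbɹ/.
The consonants /v/, /b/, /b/, /ɹ/ cannot be parsed into a legal (C)V(C) syllable (at most one coda consonant is licensed; onsets are limited to one consonant).
Each unlicensed consonant is deleted: /v/, /b/, /b/, /ɹ/.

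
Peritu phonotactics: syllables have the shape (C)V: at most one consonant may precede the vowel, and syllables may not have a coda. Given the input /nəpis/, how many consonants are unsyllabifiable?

The consonants /s/ cannot be parsed into a legal (C)V syllable (no codas are permitted; onsets are limited to one consonant).

1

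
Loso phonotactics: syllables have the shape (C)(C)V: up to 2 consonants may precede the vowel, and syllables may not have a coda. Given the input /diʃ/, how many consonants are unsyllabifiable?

1

Under (C)(C)V, the unsyllabifiable consonants are /ʃ/ (no codas are permitted; onsets may contain at most 2 consonants).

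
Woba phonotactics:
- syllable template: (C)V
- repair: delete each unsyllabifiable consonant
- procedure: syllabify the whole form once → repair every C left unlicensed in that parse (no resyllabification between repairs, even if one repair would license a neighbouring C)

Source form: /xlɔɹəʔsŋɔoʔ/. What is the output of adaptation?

Syllabifying with onset maximization leaves /x/, /ʔ/, /s/, /ʔ/ stranded (no codas are permitted; onsets are limited to one consonant).
Deletion applies to /x/, /ʔ/, /s/, /ʔ/.

lɔɹəŋɔo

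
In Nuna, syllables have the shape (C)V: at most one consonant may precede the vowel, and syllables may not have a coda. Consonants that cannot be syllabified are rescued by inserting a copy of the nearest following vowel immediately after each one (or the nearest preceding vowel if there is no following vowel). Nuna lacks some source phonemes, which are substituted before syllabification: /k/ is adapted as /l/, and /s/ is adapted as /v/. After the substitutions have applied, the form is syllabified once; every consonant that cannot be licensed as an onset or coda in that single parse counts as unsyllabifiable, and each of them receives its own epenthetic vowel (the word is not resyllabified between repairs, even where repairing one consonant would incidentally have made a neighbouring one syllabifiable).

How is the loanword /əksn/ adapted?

ələvənə

Substitution: /k/ → /l/, /s/ → /v/, giving /əlvn/.
The consonants /l/, /v/, /n/ cannot be parsed into a legal (C)V syllable (no codas are permitted; onsets are limited to one consonant).
Each unlicensed consonant becomes the onset of a new syllable: /l/ → /lə/, /v/ → /və/, /n/ → /nə/.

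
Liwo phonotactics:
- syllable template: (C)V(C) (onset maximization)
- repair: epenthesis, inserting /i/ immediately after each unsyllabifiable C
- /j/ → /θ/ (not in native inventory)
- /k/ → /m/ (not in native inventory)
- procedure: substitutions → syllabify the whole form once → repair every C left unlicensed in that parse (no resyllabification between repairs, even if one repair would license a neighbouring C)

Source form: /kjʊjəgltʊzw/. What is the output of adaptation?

Substitution: /k/ → /m/, /j/ → /θ/, giving /mθʊθəgltʊzw/.
Syllabifying with onset maximization leaves /m/, /l/, /w/ stranded (at most one coda consonant is licensed; onsets are limited to one consonant).
Each unlicensed consonant becomes the onset of a new syllable: /m/ → /mi/, /l/ → /li/, /w/ → /wi/.

miθʊθəglitʊzwi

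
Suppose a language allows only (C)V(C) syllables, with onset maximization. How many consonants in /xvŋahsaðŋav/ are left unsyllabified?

2

Syllabifying with onset maximization leaves /x/, /v/ stranded (at most one coda consonant is licensed; onsets are limited to one consonant).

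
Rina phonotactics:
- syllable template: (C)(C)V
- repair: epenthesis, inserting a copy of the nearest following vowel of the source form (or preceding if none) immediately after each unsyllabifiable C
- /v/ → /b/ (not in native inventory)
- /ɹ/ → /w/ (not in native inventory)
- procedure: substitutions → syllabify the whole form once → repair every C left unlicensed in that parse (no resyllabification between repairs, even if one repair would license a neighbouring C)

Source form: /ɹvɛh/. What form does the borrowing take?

wbɛhɛ

Substitution: /ɹ/ → /w/, /v/ → /b/, giving /wbɛh/.
Under (C)(C)V, the unsyllabifiable consonants are /h/ (no codas are permitted; onsets may contain at most 2 consonants).
Epenthesis after each stranded consonant: /h/ → /hɛ/.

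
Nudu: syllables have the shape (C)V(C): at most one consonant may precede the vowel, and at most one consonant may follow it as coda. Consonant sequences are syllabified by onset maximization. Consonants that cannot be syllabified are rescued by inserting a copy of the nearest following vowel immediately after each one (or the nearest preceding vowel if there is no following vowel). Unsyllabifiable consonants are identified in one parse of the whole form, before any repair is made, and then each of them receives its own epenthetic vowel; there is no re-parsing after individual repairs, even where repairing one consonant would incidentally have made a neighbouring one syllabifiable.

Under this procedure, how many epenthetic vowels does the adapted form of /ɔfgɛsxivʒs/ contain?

2

The unsyllabifiable consonants are /ʒ/, /s/; each receives one epenthetic vowel.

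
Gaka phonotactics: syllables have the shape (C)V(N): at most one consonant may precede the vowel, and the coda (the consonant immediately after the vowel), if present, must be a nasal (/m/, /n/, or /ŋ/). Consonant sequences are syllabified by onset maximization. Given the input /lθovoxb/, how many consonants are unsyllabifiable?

3

Under (C)V(N), the unsyllabifiable consonants are /l/, /x/, /b/ (only a nasal (/m/, /n/, or /ŋ/) is licensed in coda position; onsets are limited to one consonant).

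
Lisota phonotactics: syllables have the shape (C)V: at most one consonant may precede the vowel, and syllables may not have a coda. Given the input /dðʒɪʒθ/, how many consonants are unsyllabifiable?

Under (C)V, the unsyllabifiable consonants are /d/, /ð/, /ʒ/, /θ/ (no codas are permitted; onsets are limited to one consonant).

4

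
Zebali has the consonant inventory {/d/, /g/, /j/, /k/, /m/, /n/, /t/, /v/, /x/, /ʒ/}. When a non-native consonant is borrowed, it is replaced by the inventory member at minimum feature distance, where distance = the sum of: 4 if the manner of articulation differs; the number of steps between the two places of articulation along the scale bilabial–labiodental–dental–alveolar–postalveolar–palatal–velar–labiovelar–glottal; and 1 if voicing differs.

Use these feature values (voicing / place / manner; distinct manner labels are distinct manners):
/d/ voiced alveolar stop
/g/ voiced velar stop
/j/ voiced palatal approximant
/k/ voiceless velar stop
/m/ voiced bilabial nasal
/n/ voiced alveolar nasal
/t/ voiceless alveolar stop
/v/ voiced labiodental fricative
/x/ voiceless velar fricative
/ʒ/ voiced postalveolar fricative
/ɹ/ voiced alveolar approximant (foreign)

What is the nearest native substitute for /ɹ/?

j

/j/ is closest: same manner (approximant), place distance 2 (alveolar→palatal), same voicing; total 2. Next closest is /d/ at distance 4.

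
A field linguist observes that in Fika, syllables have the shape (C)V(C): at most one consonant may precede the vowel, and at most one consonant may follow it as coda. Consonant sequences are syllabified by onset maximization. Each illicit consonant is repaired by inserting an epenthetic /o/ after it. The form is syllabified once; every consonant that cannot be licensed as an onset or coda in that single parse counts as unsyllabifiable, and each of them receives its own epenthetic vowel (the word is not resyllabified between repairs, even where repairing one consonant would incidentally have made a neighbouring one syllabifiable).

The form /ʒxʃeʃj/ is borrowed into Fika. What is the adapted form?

ʒoxoʃeʃjo

Under (C)V(C), the unsyllabifiable consonants are /ʒ/, /x/, /j/ (at most one coda consonant is licensed; onsets are limited to one consonant).
Each unlicensed consonant becomes the onset of a new syllable: /ʒ/ → /ʒo/, /x/ → /xo/, /j/ → /jo/.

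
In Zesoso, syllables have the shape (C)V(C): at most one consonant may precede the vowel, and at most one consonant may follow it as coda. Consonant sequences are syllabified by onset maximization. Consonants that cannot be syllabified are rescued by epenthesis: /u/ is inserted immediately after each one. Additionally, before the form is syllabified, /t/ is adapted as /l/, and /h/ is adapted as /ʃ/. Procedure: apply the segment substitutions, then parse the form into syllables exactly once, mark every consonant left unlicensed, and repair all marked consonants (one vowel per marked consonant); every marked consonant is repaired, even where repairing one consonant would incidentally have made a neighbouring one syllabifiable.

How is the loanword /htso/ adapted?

ʃuluso

Substitution: /h/ → /ʃ/, /t/ → /l/, giving /ʃlso/.
Under (C)V(C), the unsyllabifiable consonants are /ʃ/, /l/ (at most one coda consonant is licensed; onsets are limited to one consonant).
Epenthesis after each stranded consonant: /ʃ/ → /ʃu/, /l/ → /lu/.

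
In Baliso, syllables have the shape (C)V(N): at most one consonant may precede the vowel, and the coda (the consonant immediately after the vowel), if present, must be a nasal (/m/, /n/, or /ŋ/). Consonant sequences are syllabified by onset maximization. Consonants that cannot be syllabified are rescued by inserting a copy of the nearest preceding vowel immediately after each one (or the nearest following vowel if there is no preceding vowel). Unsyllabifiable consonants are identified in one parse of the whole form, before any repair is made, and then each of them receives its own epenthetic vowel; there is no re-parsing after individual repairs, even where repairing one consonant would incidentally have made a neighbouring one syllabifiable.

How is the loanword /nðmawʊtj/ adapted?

naðamawʊtʊjʊ

Under (C)V(N), the unsyllabifiable consonants are /n/, /ð/, /t/, /j/ (only a nasal (/m/, /n/, or /ŋ/) is licensed in coda position; onsets are limited to one consonant).
Each unlicensed consonant becomes the onset of a new syllable: /n/ → /na/, /ð/ → /ða/, /t/ → /tʊ/, /j/ → /jʊ/.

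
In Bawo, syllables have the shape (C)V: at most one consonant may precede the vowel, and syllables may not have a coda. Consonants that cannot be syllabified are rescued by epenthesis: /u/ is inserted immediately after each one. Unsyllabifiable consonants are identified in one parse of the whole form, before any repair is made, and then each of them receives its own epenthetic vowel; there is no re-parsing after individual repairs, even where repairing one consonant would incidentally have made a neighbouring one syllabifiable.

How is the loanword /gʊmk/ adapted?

The consonants /m/, /k/ cannot be parsed into a legal (C)V syllable (no codas are permitted; onsets are limited to one consonant).
Each unlicensed consonant becomes the onset of a new syllable: /m/ → /mu/, /k/ → /ku/.

gʊmuku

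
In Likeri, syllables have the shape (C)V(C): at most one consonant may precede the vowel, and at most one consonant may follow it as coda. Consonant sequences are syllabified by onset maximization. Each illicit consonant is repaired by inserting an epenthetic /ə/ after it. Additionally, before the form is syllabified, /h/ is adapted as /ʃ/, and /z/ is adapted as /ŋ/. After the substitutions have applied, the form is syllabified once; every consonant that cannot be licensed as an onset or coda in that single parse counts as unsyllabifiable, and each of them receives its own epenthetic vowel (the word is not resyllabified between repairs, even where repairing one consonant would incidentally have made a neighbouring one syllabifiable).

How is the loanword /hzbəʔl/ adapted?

Substitution: /h/ → /ʃ/, /z/ → /ŋ/, giving /ʃŋbəʔl/.
Syllabifying with onset maximization leaves /ʃ/, /ŋ/, /l/ stranded (at most one coda consonant is licensed; onsets are limited to one consonant).
Epenthesis after each stranded consonant: /ʃ/ → /ʃə/, /ŋ/ → /ŋə/, /l/ → /lə/.

ʃəŋəbəʔlə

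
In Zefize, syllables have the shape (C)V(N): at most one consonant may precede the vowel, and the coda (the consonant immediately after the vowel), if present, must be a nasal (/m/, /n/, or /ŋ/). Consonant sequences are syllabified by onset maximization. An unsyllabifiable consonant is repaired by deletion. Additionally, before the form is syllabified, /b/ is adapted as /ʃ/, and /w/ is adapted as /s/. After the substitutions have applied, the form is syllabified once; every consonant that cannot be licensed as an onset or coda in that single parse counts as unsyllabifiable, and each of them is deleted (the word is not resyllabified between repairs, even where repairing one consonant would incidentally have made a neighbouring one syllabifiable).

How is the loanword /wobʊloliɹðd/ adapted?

Substitution: /w/ → /s/, /b/ → /ʃ/, giving /soʃʊloliɹðd/.
Syllabifying with onset maximization leaves /ɹ/, /ð/, /d/ stranded (only a nasal (/m/, /n/, or /ŋ/) is licensed in coda position; onsets are limited to one consonant).
Each unlicensed consonant is deleted: /ɹ/, /ð/, /d/.

soʃʊloli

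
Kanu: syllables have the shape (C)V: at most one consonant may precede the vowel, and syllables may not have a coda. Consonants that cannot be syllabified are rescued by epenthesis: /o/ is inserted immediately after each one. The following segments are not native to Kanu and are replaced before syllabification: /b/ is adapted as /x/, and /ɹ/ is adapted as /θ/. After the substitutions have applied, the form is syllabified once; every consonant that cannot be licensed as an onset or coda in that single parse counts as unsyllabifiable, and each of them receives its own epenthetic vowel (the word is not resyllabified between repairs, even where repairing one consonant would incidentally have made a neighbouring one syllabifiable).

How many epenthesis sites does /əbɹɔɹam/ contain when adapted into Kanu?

After substitution the input is /əxθɔθam/.
The unsyllabifiable consonants are /x/, /m/; each receives one epenthetic vowel.

2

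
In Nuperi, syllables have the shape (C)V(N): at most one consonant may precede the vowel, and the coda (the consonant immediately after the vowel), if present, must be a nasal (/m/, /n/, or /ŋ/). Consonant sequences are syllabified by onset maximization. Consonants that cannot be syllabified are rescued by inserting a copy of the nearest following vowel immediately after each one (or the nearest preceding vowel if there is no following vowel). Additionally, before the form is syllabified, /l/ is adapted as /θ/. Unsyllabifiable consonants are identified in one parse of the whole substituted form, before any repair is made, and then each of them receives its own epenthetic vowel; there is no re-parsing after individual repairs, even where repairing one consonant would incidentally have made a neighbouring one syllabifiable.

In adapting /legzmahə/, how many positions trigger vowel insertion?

After substitution the input is /θegzmahə/.
The unsyllabifiable consonants are /g/, /z/; each receives one epenthetic vowel.

2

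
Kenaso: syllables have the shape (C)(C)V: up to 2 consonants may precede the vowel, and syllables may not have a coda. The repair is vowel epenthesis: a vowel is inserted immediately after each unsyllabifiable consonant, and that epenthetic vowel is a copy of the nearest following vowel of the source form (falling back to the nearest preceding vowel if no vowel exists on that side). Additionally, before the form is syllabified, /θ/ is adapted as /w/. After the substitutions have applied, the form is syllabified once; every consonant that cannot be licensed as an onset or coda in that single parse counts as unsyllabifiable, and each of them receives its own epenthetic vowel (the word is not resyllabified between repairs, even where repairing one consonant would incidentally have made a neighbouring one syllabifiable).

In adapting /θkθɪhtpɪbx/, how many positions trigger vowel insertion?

4

After substitution the input is /wkwɪhtpɪbx/.
The unsyllabifiable consonants are /w/, /h/, /b/, /x/; each receives one epenthetic vowel.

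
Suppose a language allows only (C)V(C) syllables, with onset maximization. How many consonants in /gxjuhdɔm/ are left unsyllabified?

2

Under (C)V(C), the unsyllabifiable consonants are /g/, /x/ (at most one coda consonant is licensed; onsets are limited to one consonant).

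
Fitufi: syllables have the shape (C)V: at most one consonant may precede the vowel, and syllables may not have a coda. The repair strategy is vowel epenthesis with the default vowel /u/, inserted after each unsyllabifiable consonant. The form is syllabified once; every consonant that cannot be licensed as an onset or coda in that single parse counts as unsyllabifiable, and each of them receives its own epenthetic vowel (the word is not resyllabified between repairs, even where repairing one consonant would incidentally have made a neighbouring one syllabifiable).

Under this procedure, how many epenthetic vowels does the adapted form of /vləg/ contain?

The unsyllabifiable consonants are /v/, /g/; each receives one epenthetic vowel.

2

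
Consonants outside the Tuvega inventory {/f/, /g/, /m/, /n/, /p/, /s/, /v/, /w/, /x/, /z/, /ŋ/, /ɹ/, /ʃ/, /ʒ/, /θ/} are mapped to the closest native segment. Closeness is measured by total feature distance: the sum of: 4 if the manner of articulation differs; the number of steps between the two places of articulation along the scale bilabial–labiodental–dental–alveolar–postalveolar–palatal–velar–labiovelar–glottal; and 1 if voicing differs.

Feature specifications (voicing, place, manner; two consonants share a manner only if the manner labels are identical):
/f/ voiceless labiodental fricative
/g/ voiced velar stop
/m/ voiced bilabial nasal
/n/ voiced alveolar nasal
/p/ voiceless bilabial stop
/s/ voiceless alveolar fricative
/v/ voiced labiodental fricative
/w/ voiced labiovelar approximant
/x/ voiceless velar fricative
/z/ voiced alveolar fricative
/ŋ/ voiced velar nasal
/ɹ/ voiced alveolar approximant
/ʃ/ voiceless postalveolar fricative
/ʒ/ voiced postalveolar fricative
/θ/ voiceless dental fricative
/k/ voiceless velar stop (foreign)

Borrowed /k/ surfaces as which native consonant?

g

/g/ is closest: same manner (stop), place distance 0 (velar→velar), voicing differs (+1); total 1. Next closest is /x/ at distance 4.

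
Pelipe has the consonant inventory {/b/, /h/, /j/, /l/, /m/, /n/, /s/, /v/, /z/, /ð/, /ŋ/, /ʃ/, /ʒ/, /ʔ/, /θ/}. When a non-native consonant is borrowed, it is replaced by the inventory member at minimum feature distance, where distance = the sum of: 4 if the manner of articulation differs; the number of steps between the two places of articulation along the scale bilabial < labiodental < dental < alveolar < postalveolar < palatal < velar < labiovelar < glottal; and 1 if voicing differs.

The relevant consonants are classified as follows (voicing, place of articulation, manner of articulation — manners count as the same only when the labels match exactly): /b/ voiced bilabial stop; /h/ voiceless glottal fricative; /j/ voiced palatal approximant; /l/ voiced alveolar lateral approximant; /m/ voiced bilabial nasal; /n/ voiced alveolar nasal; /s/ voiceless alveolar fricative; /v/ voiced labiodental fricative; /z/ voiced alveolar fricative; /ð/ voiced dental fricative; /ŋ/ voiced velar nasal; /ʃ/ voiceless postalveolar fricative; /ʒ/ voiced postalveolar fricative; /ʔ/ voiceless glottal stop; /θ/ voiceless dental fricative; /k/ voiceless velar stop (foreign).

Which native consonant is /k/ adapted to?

ʔ

/ʔ/ is closest: same manner (stop), place distance 2 (velar→glottal), same voicing; total 2. Next closest is /ŋ/ at distance 5.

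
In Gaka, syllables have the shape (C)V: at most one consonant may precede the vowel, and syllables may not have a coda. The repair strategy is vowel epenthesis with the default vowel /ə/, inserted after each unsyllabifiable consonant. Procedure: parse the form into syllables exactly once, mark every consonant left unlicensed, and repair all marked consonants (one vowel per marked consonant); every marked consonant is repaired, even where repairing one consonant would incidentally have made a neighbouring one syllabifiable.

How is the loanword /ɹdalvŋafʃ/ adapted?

Under (C)V, the unsyllabifiable consonants are /ɹ/, /l/, /v/, /f/, /ʃ/ (no codas are permitted; onsets are limited to one consonant).
Each unlicensed consonant becomes the onset of a new syllable: /ɹ/ → /ɹə/, /l/ → /lə/, /v/ → /və/, /f/ → /fə/, /ʃ/ → /ʃə/.

ɹədaləvəŋafəʃə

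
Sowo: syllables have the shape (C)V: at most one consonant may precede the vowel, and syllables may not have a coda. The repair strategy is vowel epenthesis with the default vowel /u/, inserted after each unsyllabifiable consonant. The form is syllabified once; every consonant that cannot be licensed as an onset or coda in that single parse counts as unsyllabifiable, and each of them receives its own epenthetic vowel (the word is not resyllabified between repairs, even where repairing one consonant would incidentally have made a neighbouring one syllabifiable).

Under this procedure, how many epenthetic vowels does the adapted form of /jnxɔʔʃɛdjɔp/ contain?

The unsyllabifiable consonants are /j/, /n/, /ʔ/, /d/, /p/; each receives one epenthetic vowel.

5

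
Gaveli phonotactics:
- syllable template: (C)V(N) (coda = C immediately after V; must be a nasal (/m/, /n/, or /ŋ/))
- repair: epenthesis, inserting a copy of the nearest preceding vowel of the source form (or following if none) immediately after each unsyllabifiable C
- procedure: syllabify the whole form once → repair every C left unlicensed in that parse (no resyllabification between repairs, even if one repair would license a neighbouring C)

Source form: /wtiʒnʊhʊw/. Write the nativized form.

Under (C)V(N), the unsyllabifiable consonants are /w/, /ʒ/, /w/ (only a nasal (/m/, /n/, or /ŋ/) is licensed in coda position; onsets are limited to one consonant).
Inserting the epenthetic vowel yields /w/ → /wi/, /ʒ/ → /ʒi/, /w/ → /wʊ/.

witiʒinʊhʊwʊ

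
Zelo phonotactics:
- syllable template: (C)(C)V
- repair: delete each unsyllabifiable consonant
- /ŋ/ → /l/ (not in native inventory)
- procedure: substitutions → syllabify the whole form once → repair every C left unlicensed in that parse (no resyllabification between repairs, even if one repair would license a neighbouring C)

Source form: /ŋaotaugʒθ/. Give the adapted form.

Substitution: /ŋ/ → /l/, giving /laotaugʒθ/.
The consonants /g/, /ʒ/, /θ/ cannot be parsed into a legal (C)(C)V syllable (no codas are permitted; onsets may contain at most 2 consonants).
Each unlicensed consonant is deleted: /g/, /ʒ/, /θ/.

laotau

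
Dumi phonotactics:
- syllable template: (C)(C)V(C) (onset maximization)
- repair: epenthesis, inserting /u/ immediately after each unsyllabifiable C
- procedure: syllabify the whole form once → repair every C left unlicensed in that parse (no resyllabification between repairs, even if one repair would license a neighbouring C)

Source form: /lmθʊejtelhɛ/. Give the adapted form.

lumθʊejtelhɛ

Syllabifying with onset maximization leaves /l/ stranded (at most one coda consonant is licensed; onsets may contain at most 2 consonants).
Each unlicensed consonant becomes the onset of a new syllable: /l/ → /lu/.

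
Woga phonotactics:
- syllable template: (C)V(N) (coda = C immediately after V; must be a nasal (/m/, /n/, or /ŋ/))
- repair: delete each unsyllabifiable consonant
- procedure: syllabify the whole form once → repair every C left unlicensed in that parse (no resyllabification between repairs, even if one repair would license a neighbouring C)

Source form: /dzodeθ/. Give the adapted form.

zode

Syllabifying with onset maximization leaves /d/, /θ/ stranded (only a nasal (/m/, /n/, or /ŋ/) is licensed in coda position; onsets are limited to one consonant).
Each unlicensed consonant is deleted: /d/, /θ/.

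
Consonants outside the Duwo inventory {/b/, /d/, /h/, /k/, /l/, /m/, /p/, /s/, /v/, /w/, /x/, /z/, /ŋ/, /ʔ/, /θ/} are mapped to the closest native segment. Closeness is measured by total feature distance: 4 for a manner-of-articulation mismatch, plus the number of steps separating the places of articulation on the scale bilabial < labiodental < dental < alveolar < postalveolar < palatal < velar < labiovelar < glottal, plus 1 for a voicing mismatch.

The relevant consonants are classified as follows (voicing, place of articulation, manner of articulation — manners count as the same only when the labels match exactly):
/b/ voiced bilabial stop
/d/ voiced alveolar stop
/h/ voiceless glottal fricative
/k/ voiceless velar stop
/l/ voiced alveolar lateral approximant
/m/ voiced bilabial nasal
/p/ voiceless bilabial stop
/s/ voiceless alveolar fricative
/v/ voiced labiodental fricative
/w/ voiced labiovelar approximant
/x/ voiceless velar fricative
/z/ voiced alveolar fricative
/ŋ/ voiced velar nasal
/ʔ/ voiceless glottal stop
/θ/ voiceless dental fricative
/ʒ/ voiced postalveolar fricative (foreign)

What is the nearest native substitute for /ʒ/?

/z/ is closest: same manner (fricative), place distance 1 (postalveolar→alveolar), same voicing; total 1. Next closest is /s/ at distance 2.

z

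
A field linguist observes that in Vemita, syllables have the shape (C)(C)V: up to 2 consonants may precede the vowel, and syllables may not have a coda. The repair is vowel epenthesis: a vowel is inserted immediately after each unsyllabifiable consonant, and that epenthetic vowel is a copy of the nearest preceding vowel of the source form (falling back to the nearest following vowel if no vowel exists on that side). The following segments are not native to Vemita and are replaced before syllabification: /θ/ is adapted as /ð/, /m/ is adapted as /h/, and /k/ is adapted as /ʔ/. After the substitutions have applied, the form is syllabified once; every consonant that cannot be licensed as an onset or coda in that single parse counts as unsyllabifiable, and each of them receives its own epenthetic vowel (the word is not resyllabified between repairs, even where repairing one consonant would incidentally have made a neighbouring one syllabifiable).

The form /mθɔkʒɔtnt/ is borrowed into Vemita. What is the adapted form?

hðɔʔʒɔtɔnɔtɔ

Substitution: /m/ → /h/, /θ/ → /ð/, /k/ → /ʔ/, giving /hðɔʔʒɔtnt/.
Syllabifying with onset maximization leaves /t/, /n/, /t/ stranded (no codas are permitted; onsets may contain at most 2 consonants).
Each unlicensed consonant becomes the onset of a new syllable: /t/ → /tɔ/, /n/ → /nɔ/, /t/ → /tɔ/.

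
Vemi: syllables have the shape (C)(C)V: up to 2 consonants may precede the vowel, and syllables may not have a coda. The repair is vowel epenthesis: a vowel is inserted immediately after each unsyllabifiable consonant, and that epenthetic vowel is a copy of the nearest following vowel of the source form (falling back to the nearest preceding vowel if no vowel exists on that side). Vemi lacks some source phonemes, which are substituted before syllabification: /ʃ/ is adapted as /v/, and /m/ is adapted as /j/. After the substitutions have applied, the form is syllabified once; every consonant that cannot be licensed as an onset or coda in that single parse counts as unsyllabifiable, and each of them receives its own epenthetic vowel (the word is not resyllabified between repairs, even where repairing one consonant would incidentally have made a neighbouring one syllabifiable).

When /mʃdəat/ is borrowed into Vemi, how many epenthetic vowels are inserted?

After substitution the input is /jvdəat/.
The unsyllabifiable consonants are /j/, /t/; each receives one epenthetic vowel.

2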